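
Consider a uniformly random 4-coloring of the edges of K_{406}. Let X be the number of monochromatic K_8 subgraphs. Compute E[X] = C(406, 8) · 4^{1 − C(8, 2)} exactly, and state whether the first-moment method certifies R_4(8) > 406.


E[X] = C(406, 8) · 4^{1 − 28} = 17082453897995850 · 4^{−27} = 17082453897995850/18014398509481984.
As a reduced fraction: E[X] = 8541226948997925/9007199254740992 ≈ 0.9483.
Is E[X] < 1? YES.
Since E[X] < 1, there exists a 4-coloring of K_{406} with no monochromatic K_8; hence R_4(8) > 406.

E[X] = 8541226948997925/9007199254740992 ≈ 0.9483; E[X] < 1, so R_4(8) > 406.


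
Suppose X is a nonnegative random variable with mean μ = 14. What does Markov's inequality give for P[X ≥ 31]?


μ = E[X] = 14, a = 31.
Markov: P[X ≥ 31] ≤ μ/a = (14)/31 = 14/31.
Numerically: ≈ 0.452.
(Since a = 31 > μ = 14.000, the bound 14/31 is < 1 and informative.)

P[X ≥ 31] ≤ 14/31 ≈ 0.452.


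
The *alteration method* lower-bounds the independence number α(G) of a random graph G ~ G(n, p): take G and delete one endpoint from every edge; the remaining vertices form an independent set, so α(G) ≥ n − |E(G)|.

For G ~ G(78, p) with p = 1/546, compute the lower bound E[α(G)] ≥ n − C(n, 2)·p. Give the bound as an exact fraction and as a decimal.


E[|E(G)|] = C(78, 2)·p = 3003 · (1/546) = 11/2.
E[α(G)] ≥ n − E[|E(G)|] = 78 − 11/2 = 145/2.
Numerically: ≈ 72.500000.
(This is only a lower bound; the true E[α(G)] may be larger.)

E[α(G)] ≥ 145/2 ≈ 72.500000.


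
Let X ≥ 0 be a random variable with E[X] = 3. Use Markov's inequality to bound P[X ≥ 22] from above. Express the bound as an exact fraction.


μ = E[X] = 3, a = 22.
Markov: P[X ≥ 22] ≤ μ/a = (3)/22 = 3/22.
Numerically: ≈ 0.136364.
(Since a = 22 > μ = 3.000000, the bound 3/22 is < 1 and informative.)

P[X ≥ 22] ≤ 3/22 ≈ 0.136364.


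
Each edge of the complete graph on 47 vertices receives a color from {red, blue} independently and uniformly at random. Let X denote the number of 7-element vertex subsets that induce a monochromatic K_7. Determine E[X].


Let X = Σ_S X_S over the C(47, 7) = 62891499 subsets S of size 7, where X_S = 1 if the K_7 on S is monochromatic.
For a fixed S, the K_7 on S has C(7, 2) = 21 edges. P[all 21 edges red] = (1/2)^21, and likewise for blue, so P[monochromatic] = 2·(1/2)^21 = 2^{1 − 21} = 1/1048576.
By linearity: E[X] = C(47, 7) · 2^{1 − 21} = 62891499 · 1/1048576 = 62891499/1048576.
Numerically: E[X] ≈ 59.978.

E[X] = C(47,7)·2^(1−C(7,2)) = 62891499/1048576 ≈ 59.978.


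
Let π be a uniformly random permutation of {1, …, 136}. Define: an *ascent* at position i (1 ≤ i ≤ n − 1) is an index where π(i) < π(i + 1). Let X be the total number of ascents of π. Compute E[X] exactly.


Write X = Σ X_I over i = 1, …, 135, with X_I the indicator of one ascent.
There are 135 indicators.
For each fixed i, the pair (π(i), π(i+1)) is a uniformly random ordered pair of distinct values from {1, …, 136}; by symmetry P[π(i) < π(i+1)] = 1/2.
By linearity: E[X] = 135 · (1/2) = (136 − 1) · (1/2) = 135/2 ≈ 67.500.

E[X] = 135/2 = 67.500.


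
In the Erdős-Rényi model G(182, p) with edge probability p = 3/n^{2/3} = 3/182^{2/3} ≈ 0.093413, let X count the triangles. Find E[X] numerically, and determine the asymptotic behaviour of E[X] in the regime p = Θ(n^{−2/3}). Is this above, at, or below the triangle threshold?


Number of potential triangles: C(182, 3) = 988260.
Each occurs with probability p³ ≈ (0.093413)³ ≈ 8.1511895e-04.
By linearity: E[X] = C(182, 3)·p³ ≈ 988260 · 8.1511895e-04 ≈ 805.54945.
Since α = 2/3 < 1, p = c/n^{2/3} ≫ 1/n is above the triangle threshold p ~ 1/n. Asymptotically E[X] ~ (c³/6)·n^{3(1−α)} = (3³/6)·n^{1} → ∞; triangles are abundant w.h.p.

E[X] ≈ 805.54945; in regime p = Θ(1/n^{2/3}) E[X] diverges (above the triangle threshold p ~ 1/n).


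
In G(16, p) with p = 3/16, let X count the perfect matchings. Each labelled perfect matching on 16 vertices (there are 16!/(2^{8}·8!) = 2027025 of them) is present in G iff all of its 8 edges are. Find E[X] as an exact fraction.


K_16 has 16!/(2^{8}·8!) = 2027025 labelled perfect matchings.
For each such perfect matching H, let X_H = 1 if all 8 edges of H are present in G. Then P[X_H = 1] = p^{8} = (3/16)^{8} = 6561/4294967296.
Summing the indicators: E[X] = Σ_H E[X_H] = 2027025 · p^{8} = 2027025 · 6561/4294967296 = 13299311025/4294967296.
Numerically: E[X] ≈ 3.09649.

E[X] = 2027025 · (3/16)^{8} = 13299311025/4294967296 ≈ 3.09649.


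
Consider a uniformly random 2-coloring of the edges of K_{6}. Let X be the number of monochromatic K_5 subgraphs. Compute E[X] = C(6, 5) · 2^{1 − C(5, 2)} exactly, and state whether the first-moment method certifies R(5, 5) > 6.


E[X] = C(6, 5) · 2^{1 − 10} = 6 · 2^{−9} = 6/512.
As a reduced fraction: E[X] = 3/256 ≈ 0.0117188.
Is E[X] < 1? YES.
Since E[X] < 1, there exists a 2-coloring of K_{6} with no monochromatic K_5; hence R(5, 5) > 6.

E[X] = 3/256 ≈ 0.0117188; E[X] < 1, so R(5, 5) > 6.


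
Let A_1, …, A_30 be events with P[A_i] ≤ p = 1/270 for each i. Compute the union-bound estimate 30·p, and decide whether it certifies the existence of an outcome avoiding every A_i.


Union bound: P[∪_{i=1}^{30} A_i] ≤ Σ_i P[A_i] ≤ 30·p = 30·(1/270) = 1/9.
Numerically: 1/9 ≈ 0.1111111.
Is 1/9 < 1? YES.
Since P[∪ A_i] ≤ 1/9 < 1, the complement has P[∩ A_i^c] ≥ 1 − 1/9 = 8/9 > 0, so some outcome avoids every A_i.

30·p = 1/9 ≈ 0.1111111; existence CERTIFIED by the union bound.


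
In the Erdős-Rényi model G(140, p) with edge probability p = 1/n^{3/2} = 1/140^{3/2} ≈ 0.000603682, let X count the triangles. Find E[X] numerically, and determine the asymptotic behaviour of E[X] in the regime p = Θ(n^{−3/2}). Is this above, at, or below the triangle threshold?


Number of potential triangles: C(140, 3) = 447580.
Each occurs with probability p³ ≈ (0.000603682)³ ≈ 2.20000587e-10.
By linearity: E[X] = C(140, 3)·p³ ≈ 447580 · 2.20000587e-10 ≈ 0.000098.
Since α = 3/2 > 1, p = c/n^{3/2} = o(1/n) is below the triangle threshold p ~ 1/n. Asymptotically E[X] ~ (c³/6)·n^{3(1−α)} = (1³/6)·n^{-1.5} → 0, so by Markov's inequality G has no triangles w.h.p.

E[X] ≈ 0.000098; in regime p = Θ(1/n^{3/2}) E[X] tends to 0 (below the triangle threshold p ~ 1/n).


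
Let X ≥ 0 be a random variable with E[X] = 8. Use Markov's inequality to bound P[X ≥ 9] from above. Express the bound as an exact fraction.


μ = E[X] = 8, a = 9.
Markov: P[X ≥ 9] ≤ μ/a = (8)/9 = 8/9.
Numerically: ≈ 0.88889.
(Since a = 9 > μ = 8.00000, the bound 8/9 is < 1 and informative.)

P[X ≥ 9] ≤ 8/9 ≈ 0.88889.


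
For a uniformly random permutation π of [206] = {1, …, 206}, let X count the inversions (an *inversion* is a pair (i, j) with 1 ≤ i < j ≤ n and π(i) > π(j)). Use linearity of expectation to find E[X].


Write X = Σ X_I over the C(206, 2) = 21115 pairs i < j, with X_I the indicator of one inversion.
There are 21115 indicators.
For each fixed pair i < j, the values π(i) and π(j) are two distinct elements of {1, …, 206} in uniformly random order; by symmetry P[π(i) > π(j)] = 1/2.
By linearity: E[X] = 21115 · (1/2) = C(206, 2) · (1/2) = 21115/2 = 21115/2 ≈ 10557.500.

E[X] = 21115/2 = 10557.500.


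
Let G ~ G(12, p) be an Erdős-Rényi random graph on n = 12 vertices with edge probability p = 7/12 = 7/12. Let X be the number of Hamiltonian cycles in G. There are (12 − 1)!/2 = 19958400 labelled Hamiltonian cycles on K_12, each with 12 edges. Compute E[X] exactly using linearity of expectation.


K_12 has (12 − 1)!/2 = 19958400 labelled Hamiltonian cycles.
For each such Hamiltonian cycle H, let X_H = 1 if all 12 edges of H are present in G. Then P[X_H = 1] = p^{12} = (7/12)^{12} = 13841287201/8916100448256.
By linearity of expectation: E[X] = Σ_H E[X_H] = 19958400 · p^{12} = 19958400 · 13841287201/8916100448256 = 26644477861925/859963392.
Numerically: E[X] ≈ 30983.

E[X] = 19958400 · (7/12)^{12} = 26644477861925/859963392 ≈ 30983.


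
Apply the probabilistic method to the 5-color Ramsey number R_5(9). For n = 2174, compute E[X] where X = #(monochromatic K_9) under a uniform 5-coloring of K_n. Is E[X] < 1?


E[X] = C(2174, 9) · 5^{1 − 36} = 2940165687188920530702934 · 5^{−35} = 2940165687188920530702934/2910383045673370361328125.
As a reduced fraction: E[X] = 2940165687188920530702934/2910383045673370361328125 ≈ 1.010233.
Is E[X] < 1? NO.
Since E[X] ≥ 1, the first-moment bound is inconclusive at n = 2174; it does NOT by itself certify R_5(9) > 2174.

E[X] = 2940165687188920530702934/2910383045673370361328125 ≈ 1.010233; E[X] ≥ 1; first-moment method inconclusive here.


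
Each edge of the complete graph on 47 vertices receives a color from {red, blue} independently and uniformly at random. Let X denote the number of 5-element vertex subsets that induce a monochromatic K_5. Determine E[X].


Let X = Σ_S X_S over the C(47, 5) = 1533939 subsets S of size 5, where X_S = 1 if the K_5 on S is monochromatic.
For a fixed S, the K_5 on S has C(5, 2) = 10 edges. P[all 10 edges red] = (1/2)^10, and likewise for blue, so P[monochromatic] = 2·(1/2)^10 = 2^{1 − 10} = 1/512.
Summing: E[X] = C(47, 5) · 2^{1 − 10} = 1533939 · 1/512 = 1533939/512.
Numerically: E[X] ≈ 2995.975.

E[X] = C(47,5)·2^(1−C(5,2)) = 1533939/512 ≈ 2995.975.


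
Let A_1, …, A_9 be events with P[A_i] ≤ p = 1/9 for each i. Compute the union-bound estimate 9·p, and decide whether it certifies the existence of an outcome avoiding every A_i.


Union bound: P[∪_{i=1}^{9} A_i] ≤ Σ_i P[A_i] ≤ 9·p = 9·(1/9) = 1.
Numerically: 1 ≈ 1.00000.
Is 1 < 1? NO.
Since the bound 1 is ≥ 1, the union bound is uninformative here; it does NOT by itself certify existence.

9·p = 1 ≈ 1.00000; existence NOT certified by the union bound.


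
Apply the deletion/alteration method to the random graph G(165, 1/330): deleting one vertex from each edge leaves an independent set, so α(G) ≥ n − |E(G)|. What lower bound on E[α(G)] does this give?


E[|E(G)|] = C(165, 2)·p = 13530 · (1/330) = 41.
E[α(G)] ≥ n − E[|E(G)|] = 165 − 41 = 124.
Numerically: ≈ 124.000.
(This is only a lower bound; the true E[α(G)] may be larger.)

E[α(G)] ≥ 124 ≈ 124.000.


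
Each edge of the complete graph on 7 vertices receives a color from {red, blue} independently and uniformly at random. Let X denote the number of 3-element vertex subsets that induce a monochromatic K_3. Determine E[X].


Let X = Σ_S X_S over the C(7, 3) = 35 subsets S of size 3, where X_S = 1 if the K_3 on S is monochromatic.
For a fixed S, the K_3 on S has C(3, 2) = 3 edges. P[all 3 edges red] = (1/2)^3, and likewise for blue, so P[monochromatic] = 2·(1/2)^3 = 2^{1 − 3} = 1/4.
By linearity: E[X] = C(7, 3) · 2^{1 − 3} = 35 · 1/4 = 35/4.
Numerically: E[X] ≈ 8.7500.

E[X] = C(7,3)·2^(1−C(3,2)) = 35/4 ≈ 8.7500.


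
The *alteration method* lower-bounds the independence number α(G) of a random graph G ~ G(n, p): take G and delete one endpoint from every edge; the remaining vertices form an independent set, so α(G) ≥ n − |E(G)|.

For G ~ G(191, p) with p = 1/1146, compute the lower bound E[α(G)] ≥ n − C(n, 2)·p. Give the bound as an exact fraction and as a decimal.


E[|E(G)|] = C(191, 2)·p = 18145 · (1/1146) = 95/6.
E[α(G)] ≥ n − E[|E(G)|] = 191 − 95/6 = 1051/6.
Numerically: ≈ 175.166667.
(This is only a lower bound; the true E[α(G)] may be larger.)

E[α(G)] ≥ 1051/6 ≈ 175.166667.


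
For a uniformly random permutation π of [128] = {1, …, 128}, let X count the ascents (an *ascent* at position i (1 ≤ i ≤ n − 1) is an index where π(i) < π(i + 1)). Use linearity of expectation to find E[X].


Write X = Σ X_I over i = 1, …, 127, with X_I the indicator of one ascent.
There are 127 indicators.
For each fixed i, the pair (π(i), π(i+1)) is a uniformly random ordered pair of distinct values from {1, …, 128}; by symmetry P[π(i) < π(i+1)] = 1/2.
By linearity: E[X] = 127 · (1/2) = (128 − 1) · (1/2) = 127/2 ≈ 63.500000.

E[X] = 127/2 = 63.500000.


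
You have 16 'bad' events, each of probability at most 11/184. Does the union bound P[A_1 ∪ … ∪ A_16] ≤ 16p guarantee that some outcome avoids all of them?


Union bound: P[∪_{i=1}^{16} A_i] ≤ Σ_i P[A_i] ≤ 16·p = 16·(11/184) = 22/23.
Numerically: 22/23 ≈ 0.957.
Is 22/23 < 1? YES.
Since P[∪ A_i] ≤ 22/23 < 1, the complement has P[∩ A_i^c] ≥ 1 − 22/23 = 1/23 > 0, so some outcome avoids every A_i.

16·p = 22/23 ≈ 0.957; existence CERTIFIED by the union bound.


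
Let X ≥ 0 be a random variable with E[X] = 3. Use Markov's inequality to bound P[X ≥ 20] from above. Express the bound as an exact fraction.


μ = E[X] = 3, a = 20.
Markov: P[X ≥ 20] ≤ μ/a = (3)/20 = 3/20.
Numerically: ≈ 0.15000.
(Since a = 20 > μ = 3.00000, the bound 3/20 is < 1 and informative.)

P[X ≥ 20] ≤ 3/20 ≈ 0.15000.


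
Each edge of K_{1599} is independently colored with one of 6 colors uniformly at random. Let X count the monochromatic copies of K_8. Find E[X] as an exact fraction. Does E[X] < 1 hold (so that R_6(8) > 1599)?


E[X] = C(1599, 8) · 6^{1 − 28} = 1041478627524184359081 · 6^{−27} = 1041478627524184359081/1023490369077469249536.
As a reduced fraction: E[X] = 38573282500895717003/37907050706572935168 ≈ 1.0176.
Is E[X] < 1? NO.
Since E[X] ≥ 1, the first-moment bound is inconclusive at n = 1599; it does NOT by itself certify R_6(8) > 1599.

E[X] = 38573282500895717003/37907050706572935168 ≈ 1.0176; E[X] ≥ 1; first-moment method inconclusive here.


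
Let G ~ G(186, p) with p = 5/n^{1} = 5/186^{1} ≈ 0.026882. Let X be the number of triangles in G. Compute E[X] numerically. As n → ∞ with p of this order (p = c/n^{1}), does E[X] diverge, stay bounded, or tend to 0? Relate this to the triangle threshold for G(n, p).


Number of potential triangles: C(186, 3) = 1055240.
Each occurs with probability p³ ≈ (0.026882)³ ≈ 1.9425454e-05.
By linearity: E[X] = C(186, 3)·p³ ≈ 1055240 · 1.9425454e-05 ≈ 20.49852.
Here α = 1, so p = 5/n is exactly at the triangle threshold p ~ 1/n. Asymptotically E[X] → c³/6 = 5³/6 = 125/6 ≈ 20.83333, a bounded constant. In this regime the triangle count is asymptotically Poisson(c³/6).

E[X] ≈ 20.49852; in regime p = Θ(1/n^{1}) E[X] stays bounded (at the triangle threshold p ~ 1/n).


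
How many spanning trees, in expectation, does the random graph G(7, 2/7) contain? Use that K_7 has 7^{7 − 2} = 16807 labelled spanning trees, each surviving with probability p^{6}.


K_7 has 7^{7 − 2} = 16807 labelled spanning trees.
For each such spanning tree H, let X_H = 1 if all 6 edges of H are present in G. Then P[X_H = 1] = p^{6} = (2/7)^{6} = 64/117649.
By linearity: E[X] = Σ_H E[X_H] = 16807 · p^{6} = 16807 · 64/117649 = 64/7.
Numerically: E[X] ≈ 9.14.

E[X] = 16807 · (2/7)^{6} = 64/7 ≈ 9.14.


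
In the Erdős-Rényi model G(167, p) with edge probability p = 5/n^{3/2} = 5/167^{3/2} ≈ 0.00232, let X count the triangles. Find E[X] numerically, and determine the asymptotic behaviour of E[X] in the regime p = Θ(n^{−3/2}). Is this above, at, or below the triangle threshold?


Number of potential triangles: C(167, 3) = 762355.
Each occurs with probability p³ ≈ (0.00232)³ ≈ 1.24361e-08.
By linearity: E[X] = C(167, 3)·p³ ≈ 762355 · 1.24361e-08 ≈ 0.009.
Since α = 3/2 > 1, p = c/n^{3/2} = o(1/n) is below the triangle threshold p ~ 1/n. Asymptotically E[X] ~ (c³/6)·n^{3(1−α)} = (5³/6)·n^{-1.5} → 0, so by Markov's inequality G has no triangles w.h.p.

E[X] ≈ 0.009; in regime p = Θ(1/n^{3/2}) E[X] tends to 0 (below the triangle threshold p ~ 1/n).


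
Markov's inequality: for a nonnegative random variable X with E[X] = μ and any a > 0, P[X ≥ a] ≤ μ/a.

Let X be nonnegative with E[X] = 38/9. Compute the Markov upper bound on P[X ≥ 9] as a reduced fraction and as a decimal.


μ = E[X] = 38/9, a = 9.
Markov: P[X ≥ 9] ≤ μ/a = (38/9)/9 = 38/81.
Numerically: ≈ 0.46914.
(Since a = 9 > μ = 4.22222, the bound 38/81 is < 1 and informative.)

P[X ≥ 9] ≤ 38/81 ≈ 0.46914.


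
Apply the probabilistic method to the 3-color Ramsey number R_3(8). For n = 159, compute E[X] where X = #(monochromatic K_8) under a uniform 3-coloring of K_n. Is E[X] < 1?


E[X] = C(159, 8) · 3^{1 − 28} = 8471208603429 · 3^{−27} = 8471208603429/7625597484987.
As a reduced fraction: E[X] = 941245400381/847288609443 ≈ 1.11089.
Is E[X] < 1? NO.
Since E[X] ≥ 1, the first-moment bound is inconclusive at n = 159; it does NOT by itself certify R_3(8) > 159.

E[X] = 941245400381/847288609443 ≈ 1.11089; E[X] ≥ 1; first-moment method inconclusive here.


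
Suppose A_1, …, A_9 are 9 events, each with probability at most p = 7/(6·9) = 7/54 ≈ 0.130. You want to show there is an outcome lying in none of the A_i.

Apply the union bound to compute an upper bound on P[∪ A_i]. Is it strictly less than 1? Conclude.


Union bound: P[∪_{i=1}^{9} A_i] ≤ Σ_i P[A_i] ≤ 9·p = 9·(7/54) = 7/6.
Numerically: 7/6 ≈ 1.167.
Is 7/6 < 1? NO.
Since the bound 7/6 is ≥ 1, the union bound is uninformative here; it does NOT by itself certify existence.

9·p = 7/6 ≈ 1.167; existence NOT certified by the union bound.


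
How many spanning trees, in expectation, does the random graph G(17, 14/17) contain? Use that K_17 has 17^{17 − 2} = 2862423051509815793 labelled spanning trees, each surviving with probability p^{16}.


K_17 has 17^{17 − 2} = 2862423051509815793 labelled spanning trees.
For each such spanning tree H, let X_H = 1 if all 16 edges of H are present in G. Then P[X_H = 1] = p^{16} = (14/17)^{16} = 2177953337809371136/48661191875666868481.
By linearity of expectation: E[X] = Σ_H E[X_H] = 2862423051509815793 · p^{16} = 2862423051509815793 · 2177953337809371136/48661191875666868481 = 2177953337809371136/17.
Numerically: E[X] ≈ 1.281e+17.

E[X] = 2862423051509815793 · (14/17)^{16} = 2177953337809371136/17 ≈ 1.281e+17.


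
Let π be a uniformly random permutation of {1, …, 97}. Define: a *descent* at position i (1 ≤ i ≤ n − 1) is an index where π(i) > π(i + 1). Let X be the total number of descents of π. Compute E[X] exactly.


Write X = Σ X_I over i = 1, …, 96, with X_I the indicator of one descent.
There are 96 indicators.
For each fixed i, the pair (π(i), π(i+1)) is a uniformly random ordered pair of distinct values from {1, …, 97}; by symmetry P[π(i) > π(i+1)] = 1/2.
By linearity: E[X] = 96 · (1/2) = (97 − 1) · (1/2) = 48 ≈ 48.0000.

E[X] = 48 = 48.0000.


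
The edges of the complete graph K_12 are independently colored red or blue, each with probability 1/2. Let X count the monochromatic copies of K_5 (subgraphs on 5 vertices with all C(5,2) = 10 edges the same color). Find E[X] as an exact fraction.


Let X = Σ_S X_S over the C(12, 5) = 792 subsets S of size 5, where X_S = 1 if the K_5 on S is monochromatic.
For a fixed S, the K_5 on S has C(5, 2) = 10 edges. P[all 10 edges red] = (1/2)^10, and likewise for blue, so P[monochromatic] = 2·(1/2)^10 = 2^{1 − 10} = 1/512.
Summing: E[X] = C(12, 5) · 2^{1 − 10} = 792 · 1/512 = 99/64.
Numerically: E[X] ≈ 1.547.

E[X] = C(12,5)·2^(1−C(5,2)) = 99/64 ≈ 1.547.


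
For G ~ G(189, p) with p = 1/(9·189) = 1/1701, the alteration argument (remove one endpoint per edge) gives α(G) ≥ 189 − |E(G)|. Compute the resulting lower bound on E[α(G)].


E[|E(G)|] = C(189, 2)·p = 17766 · (1/1701) = 94/9.
E[α(G)] ≥ n − E[|E(G)|] = 189 − 94/9 = 1607/9.
Numerically: ≈ 178.5556.
(This is only a lower bound; the true E[α(G)] may be larger.)

E[α(G)] ≥ 1607/9 ≈ 178.5556.


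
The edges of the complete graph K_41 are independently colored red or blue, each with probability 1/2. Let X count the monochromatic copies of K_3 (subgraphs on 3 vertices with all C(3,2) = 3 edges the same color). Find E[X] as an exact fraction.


Let X = Σ_S X_S over the C(41, 3) = 10660 subsets S of size 3, where X_S = 1 if the K_3 on S is monochromatic.
For a fixed S, the K_3 on S has C(3, 2) = 3 edges. P[all 3 edges red] = (1/2)^3, and likewise for blue, so P[monochromatic] = 2·(1/2)^3 = 2^{1 − 3} = 1/4.
By linearity of expectation: E[X] = C(41, 3) · 2^{1 − 3} = 10660 · 1/4 = 2665.
Numerically: E[X] ≈ 2665.0000.

E[X] = C(41,3)·2^(1−C(3,2)) = 2665 ≈ 2665.0000.


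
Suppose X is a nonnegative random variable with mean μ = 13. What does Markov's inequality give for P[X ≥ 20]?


μ = E[X] = 13, a = 20.
Markov: P[X ≥ 20] ≤ μ/a = (13)/20 = 13/20.
Numerically: ≈ 0.65000.
(Since a = 20 > μ = 13.00000, the bound 13/20 is < 1 and informative.)

P[X ≥ 20] ≤ 13/20 ≈ 0.65000.


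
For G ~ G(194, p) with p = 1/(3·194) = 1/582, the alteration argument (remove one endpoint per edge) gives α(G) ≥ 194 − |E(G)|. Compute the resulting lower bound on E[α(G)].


E[|E(G)|] = C(194, 2)·p = 18721 · (1/582) = 193/6.
E[α(G)] ≥ n − E[|E(G)|] = 194 − 193/6 = 971/6.
Numerically: ≈ 161.833.
(This is only a lower bound; the true E[α(G)] may be larger.)

E[α(G)] ≥ 971/6 ≈ 161.833.


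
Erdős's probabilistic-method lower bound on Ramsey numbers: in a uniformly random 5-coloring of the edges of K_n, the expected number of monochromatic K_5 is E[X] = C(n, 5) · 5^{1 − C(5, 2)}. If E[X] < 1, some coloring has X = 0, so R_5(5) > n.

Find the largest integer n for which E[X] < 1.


We need C(n, 5) · 5^{1 − 10} < 1, i.e. C(n, 5) < 5^{10 − 1} = 1953125.
Check values of n near the boundary:
  n = 48: C(48, 5) = 1712304; 1712304 < 1953125? YES
  n = 49: C(49, 5) = 1906884; 1906884 < 1953125? YES
  n = 50: C(50, 5) = 2118760; 2118760 < 1953125? NO
The largest n with C(n, 5) < 1953125 is n = 49 (where E[X] = 1906884/1953125 ≈ 0.9763). Hence R_5(5) > 49, i.e. R_5(5) ≥ 50.

Largest n = 49; hence R_5(5) > 49.


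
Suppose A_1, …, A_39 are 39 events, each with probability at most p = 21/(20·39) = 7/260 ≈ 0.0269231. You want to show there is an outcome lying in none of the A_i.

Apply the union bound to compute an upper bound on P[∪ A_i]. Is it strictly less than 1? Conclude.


Union bound: P[∪_{i=1}^{39} A_i] ≤ Σ_i P[A_i] ≤ 39·p = 39·(7/260) = 21/20.
Numerically: 21/20 ≈ 1.0500000.
Is 21/20 < 1? NO.
Since the bound 21/20 is ≥ 1, the union bound is uninformative here; it does NOT by itself certify existence.

39·p = 21/20 ≈ 1.0500000; existence NOT certified by the union bound.


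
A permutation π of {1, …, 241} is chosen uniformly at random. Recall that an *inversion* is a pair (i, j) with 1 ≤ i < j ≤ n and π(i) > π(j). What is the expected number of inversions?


Write X = Σ X_I over the C(241, 2) = 28920 pairs i < j, with X_I the indicator of one inversion.
There are 28920 indicators.
For each fixed pair i < j, the values π(i) and π(j) are two distinct elements of {1, …, 241} in uniformly random order; by symmetry P[π(i) > π(j)] = 1/2.
By linearity: E[X] = 28920 · (1/2) = C(241, 2) · (1/2) = 28920/2 = 14460 ≈ 14460.00000.

E[X] = 14460 = 14460.00000.


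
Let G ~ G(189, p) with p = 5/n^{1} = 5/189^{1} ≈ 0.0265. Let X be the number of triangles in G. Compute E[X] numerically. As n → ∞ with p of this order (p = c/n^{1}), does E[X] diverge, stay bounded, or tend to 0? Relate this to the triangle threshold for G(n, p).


Number of potential triangles: C(189, 3) = 1107414.
Each occurs with probability p³ ≈ (0.0265)³ ≈ 1.85150e-05.
By linearity: E[X] = C(189, 3)·p³ ≈ 1107414 · 1.85150e-05 ≈ 20.504.
Here α = 1, so p = 5/n is exactly at the triangle threshold p ~ 1/n. Asymptotically E[X] → c³/6 = 5³/6 = 125/6 ≈ 20.833, a bounded constant. In this regime the triangle count is asymptotically Poisson(c³/6).

E[X] ≈ 20.504; in regime p = Θ(1/n^{1}) E[X] stays bounded (at the triangle threshold p ~ 1/n).


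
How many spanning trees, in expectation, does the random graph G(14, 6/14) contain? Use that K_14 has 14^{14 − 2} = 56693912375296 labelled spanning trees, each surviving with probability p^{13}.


K_14 has 14^{14 − 2} = 56693912375296 labelled spanning trees.
For each such spanning tree H, let X_H = 1 if all 13 edges of H are present in G. Then P[X_H = 1] = p^{13} = (3/7)^{13} = 1594323/96889010407.
By linearity of expectation: E[X] = Σ_H E[X_H] = 56693912375296 · p^{13} = 56693912375296 · 1594323/96889010407 = 6530347008/7.
Numerically: E[X] ≈ 9.33e+08.

E[X] = 56693912375296 · (3/7)^{13} = 6530347008/7 ≈ 9.33e+08.


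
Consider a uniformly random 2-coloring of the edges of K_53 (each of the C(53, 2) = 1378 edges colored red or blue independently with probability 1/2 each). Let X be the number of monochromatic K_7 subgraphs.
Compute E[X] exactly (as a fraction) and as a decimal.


Let X = Σ_S X_S over the C(53, 7) = 154143080 subsets S of size 7, where X_S = 1 if the K_7 on S is monochromatic.
For a fixed S, the K_7 on S has C(7, 2) = 21 edges. P[all 21 edges red] = (1/2)^21, and likewise for blue, so P[monochromatic] = 2·(1/2)^21 = 2^{1 − 21} = 1/1048576.
Summing: E[X] = C(53, 7) · 2^{1 − 21} = 154143080 · 1/1048576 = 19267885/131072.
Numerically: E[X] ≈ 147.002.

E[X] = C(53,7)·2^(1−C(7,2)) = 19267885/131072 ≈ 147.002.


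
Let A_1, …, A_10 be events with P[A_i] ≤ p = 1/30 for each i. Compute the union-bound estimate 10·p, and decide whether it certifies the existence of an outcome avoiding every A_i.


Union bound: P[∪_{i=1}^{10} A_i] ≤ Σ_i P[A_i] ≤ 10·p = 10·(1/30) = 1/3.
Numerically: 1/3 ≈ 0.333333.
Is 1/3 < 1? YES.
Since P[∪ A_i] ≤ 1/3 < 1, the complement has P[∩ A_i^c] ≥ 1 − 1/3 = 2/3 > 0, so some outcome avoids every A_i.

10·p = 1/3 ≈ 0.333333; existence CERTIFIED by the union bound.


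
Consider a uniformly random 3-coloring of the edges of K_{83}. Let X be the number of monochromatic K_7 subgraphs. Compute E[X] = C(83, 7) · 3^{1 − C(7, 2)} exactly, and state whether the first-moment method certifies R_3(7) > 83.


E[X] = C(83, 7) · 3^{1 − 21} = 4151918628 · 3^{−20} = 4151918628/3486784401.
As a reduced fraction: E[X] = 153774764/129140163 ≈ 1.1907586.
Is E[X] < 1? NO.
Since E[X] ≥ 1, the first-moment bound is inconclusive at n = 83; it does NOT by itself certify R_3(7) > 83.

E[X] = 153774764/129140163 ≈ 1.1907586; E[X] ≥ 1; first-moment method inconclusive here.


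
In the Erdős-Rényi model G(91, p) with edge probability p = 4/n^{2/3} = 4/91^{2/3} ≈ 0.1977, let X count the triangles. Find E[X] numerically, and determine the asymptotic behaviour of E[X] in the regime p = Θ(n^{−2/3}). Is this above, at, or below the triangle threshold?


Number of potential triangles: C(91, 3) = 121485.
Each occurs with probability p³ ≈ (0.1977)³ ≈ 7.728535e-03.
By linearity: E[X] = C(91, 3)·p³ ≈ 121485 · 7.728535e-03 ≈ 938.9011.
Since α = 2/3 < 1, p = c/n^{2/3} ≫ 1/n is above the triangle threshold p ~ 1/n. Asymptotically E[X] ~ (c³/6)·n^{3(1−α)} = (4³/6)·n^{1} → ∞; triangles are abundant w.h.p.

E[X] ≈ 938.9011; in regime p = Θ(1/n^{2/3}) E[X] diverges (above the triangle threshold p ~ 1/n).


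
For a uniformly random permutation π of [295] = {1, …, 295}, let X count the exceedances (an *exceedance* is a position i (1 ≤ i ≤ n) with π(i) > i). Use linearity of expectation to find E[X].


Write X = Σ_{i=1}^{295} X_i, where X_i = 1_{π(i) > i}.
For each fixed i, π(i) is uniform over {1, …, 295} (marginal of a uniform permutation), so P[π(i) > i] = (n − i)/n. Summing: Σ_{i=1}^{295} (n − i)/n = (0 + 1 + … + 294)/295 = 295(295 − 1)/(2·295) = (295 − 1)/2.
Hence E[X] = Σ_{i=1}^{295} (295 − i)/295 = 147 ≈ 147.000.

E[X] = 147 = 147.000.


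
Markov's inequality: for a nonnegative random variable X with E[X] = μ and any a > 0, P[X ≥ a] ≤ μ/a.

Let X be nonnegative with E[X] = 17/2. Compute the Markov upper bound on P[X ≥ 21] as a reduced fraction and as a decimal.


μ = E[X] = 17/2, a = 21.
Markov: P[X ≥ 21] ≤ μ/a = (17/2)/21 = 17/42.
Numerically: ≈ 0.405.
(Since a = 21 > μ = 8.500, the bound 17/42 is < 1 and informative.)

P[X ≥ 21] ≤ 17/42 ≈ 0.405.


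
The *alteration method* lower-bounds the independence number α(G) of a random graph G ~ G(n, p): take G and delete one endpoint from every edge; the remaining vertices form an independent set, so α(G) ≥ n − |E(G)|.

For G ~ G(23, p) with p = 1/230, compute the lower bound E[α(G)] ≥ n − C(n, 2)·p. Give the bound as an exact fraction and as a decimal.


E[|E(G)|] = C(23, 2)·p = 253 · (1/230) = 11/10.
E[α(G)] ≥ n − E[|E(G)|] = 23 − 11/10 = 219/10.
Numerically: ≈ 21.9000.
(This is only a lower bound; the true E[α(G)] may be larger.)

E[α(G)] ≥ 219/10 ≈ 21.9000.


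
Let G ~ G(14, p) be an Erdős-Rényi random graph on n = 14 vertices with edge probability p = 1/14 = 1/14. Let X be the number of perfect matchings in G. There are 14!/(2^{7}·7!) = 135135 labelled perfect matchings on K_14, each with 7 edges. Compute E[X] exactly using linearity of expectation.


K_14 has 14!/(2^{7}·7!) = 135135 labelled perfect matchings.
For each such perfect matching H, let X_H = 1 if all 7 edges of H are present in G. Then P[X_H = 1] = p^{7} = (1/14)^{7} = 1/105413504.
By linearity of expectation: E[X] = Σ_H E[X_H] = 135135 · p^{7} = 135135 · 1/105413504 = 19305/15059072.
Numerically: E[X] ≈ 0.001282.

E[X] = 135135 · (1/14)^{7} = 19305/15059072 ≈ 0.001282.


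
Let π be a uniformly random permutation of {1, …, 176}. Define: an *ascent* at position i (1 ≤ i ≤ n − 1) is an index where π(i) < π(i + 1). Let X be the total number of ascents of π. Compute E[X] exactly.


Write X = Σ X_I over i = 1, …, 175, with X_I the indicator of one ascent.
There are 175 indicators.
For each fixed i, the pair (π(i), π(i+1)) is a uniformly random ordered pair of distinct values from {1, …, 176}; by symmetry P[π(i) < π(i+1)] = 1/2.
By linearity: E[X] = 175 · (1/2) = (176 − 1) · (1/2) = 175/2 ≈ 87.50000.

E[X] = 175/2 = 87.50000.


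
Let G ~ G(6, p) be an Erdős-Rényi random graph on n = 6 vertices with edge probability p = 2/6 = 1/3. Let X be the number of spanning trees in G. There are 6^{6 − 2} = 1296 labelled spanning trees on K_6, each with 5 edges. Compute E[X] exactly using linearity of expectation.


K_6 has 6^{6 − 2} = 1296 labelled spanning trees.
For each such spanning tree H, let X_H = 1 if all 5 edges of H are present in G. Then P[X_H = 1] = p^{5} = (1/3)^{5} = 1/243.
By linearity of expectation: E[X] = Σ_H E[X_H] = 1296 · p^{5} = 1296 · 1/243 = 16/3.
Numerically: E[X] ≈ 5.33.

E[X] = 1296 · (1/3)^{5} = 16/3 ≈ 5.33.


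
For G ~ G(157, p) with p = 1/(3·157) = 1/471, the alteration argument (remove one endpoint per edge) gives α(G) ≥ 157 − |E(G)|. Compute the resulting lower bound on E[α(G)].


E[|E(G)|] = C(157, 2)·p = 12246 · (1/471) = 26.
E[α(G)] ≥ n − E[|E(G)|] = 157 − 26 = 131.
Numerically: ≈ 131.000000.
(This is only a lower bound; the true E[α(G)] may be larger.)

E[α(G)] ≥ 131 ≈ 131.000000.


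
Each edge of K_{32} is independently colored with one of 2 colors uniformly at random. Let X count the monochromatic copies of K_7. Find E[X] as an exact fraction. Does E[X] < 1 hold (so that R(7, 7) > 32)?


E[X] = C(32, 7) · 2^{1 − 21} = 3365856 · 2^{−20} = 3365856/1048576.
As a reduced fraction: E[X] = 105183/32768 ≈ 3.210.
Is E[X] < 1? NO.
Since E[X] ≥ 1, the first-moment bound is inconclusive at n = 32; it does NOT by itself certify R(7, 7) > 32.

E[X] = 105183/32768 ≈ 3.210; E[X] ≥ 1; first-moment method inconclusive here.


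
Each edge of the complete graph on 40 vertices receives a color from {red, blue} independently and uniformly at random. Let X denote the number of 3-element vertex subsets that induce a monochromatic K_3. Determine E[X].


Let X = Σ_S X_S over the C(40, 3) = 9880 subsets S of size 3, where X_S = 1 if the K_3 on S is monochromatic.
For a fixed S, the K_3 on S has C(3, 2) = 3 edges. P[all 3 edges red] = (1/2)^3, and likewise for blue, so P[monochromatic] = 2·(1/2)^3 = 2^{1 − 3} = 1/4.
By linearity: E[X] = C(40, 3) · 2^{1 − 3} = 9880 · 1/4 = 2470.
Numerically: E[X] ≈ 2470.0000.

E[X] = C(40,3)·2^(1−C(3,2)) = 2470 ≈ 2470.0000.


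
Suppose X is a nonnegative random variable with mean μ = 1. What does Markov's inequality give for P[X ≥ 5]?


μ = E[X] = 1, a = 5.
Markov: P[X ≥ 5] ≤ μ/a = (1)/5 = 1/5.
Numerically: ≈ 0.200.
(Since a = 5 > μ = 1.000, the bound 1/5 is < 1 and informative.)

P[X ≥ 5] ≤ 1/5 ≈ 0.200.


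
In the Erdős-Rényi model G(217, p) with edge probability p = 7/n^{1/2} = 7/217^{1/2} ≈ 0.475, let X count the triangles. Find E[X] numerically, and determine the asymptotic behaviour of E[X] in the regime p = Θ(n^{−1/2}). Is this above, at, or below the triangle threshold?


Number of potential triangles: C(217, 3) = 1679580.
Each occurs with probability p³ ≈ (0.475)³ ≈ 1.07301e-01.
By linearity: E[X] = C(217, 3)·p³ ≈ 1679580 · 1.07301e-01 ≈ 180220.925.
Since α = 1/2 < 1, p = c/n^{1/2} ≫ 1/n is above the triangle threshold p ~ 1/n. Asymptotically E[X] ~ (c³/6)·n^{3(1−α)} = (7³/6)·n^{1.5} → ∞; triangles are abundant w.h.p.

E[X] ≈ 180220.925; in regime p = Θ(1/n^{1/2}) E[X] diverges (above the triangle threshold p ~ 1/n).


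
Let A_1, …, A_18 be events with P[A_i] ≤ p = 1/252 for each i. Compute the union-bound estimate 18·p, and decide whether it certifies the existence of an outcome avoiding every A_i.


Union bound: P[∪_{i=1}^{18} A_i] ≤ Σ_i P[A_i] ≤ 18·p = 18·(1/252) = 1/14.
Numerically: 1/14 ≈ 0.07143.
Is 1/14 < 1? YES.
Since P[∪ A_i] ≤ 1/14 < 1, the complement has P[∩ A_i^c] ≥ 1 − 1/14 = 13/14 > 0, so some outcome avoids every A_i.

18·p = 1/14 ≈ 0.07143; existence CERTIFIED by the union bound.


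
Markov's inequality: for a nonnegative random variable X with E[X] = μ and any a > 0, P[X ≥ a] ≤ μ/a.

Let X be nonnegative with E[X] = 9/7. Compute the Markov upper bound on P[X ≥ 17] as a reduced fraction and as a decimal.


μ = E[X] = 9/7, a = 17.
Markov: P[X ≥ 17] ≤ μ/a = (9/7)/17 = 9/119.
Numerically: ≈ 0.076.
(Since a = 17 > μ = 1.286, the bound 9/119 is < 1 and informative.)

P[X ≥ 17] ≤ 9/119 ≈ 0.076.


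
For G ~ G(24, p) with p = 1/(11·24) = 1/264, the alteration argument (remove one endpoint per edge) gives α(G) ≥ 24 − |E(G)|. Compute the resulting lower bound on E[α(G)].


E[|E(G)|] = C(24, 2)·p = 276 · (1/264) = 23/22.
E[α(G)] ≥ n − E[|E(G)|] = 24 − 23/22 = 505/22.
Numerically: ≈ 22.9545.
(This is only a lower bound; the true E[α(G)] may be larger.)

E[α(G)] ≥ 505/22 ≈ 22.9545.


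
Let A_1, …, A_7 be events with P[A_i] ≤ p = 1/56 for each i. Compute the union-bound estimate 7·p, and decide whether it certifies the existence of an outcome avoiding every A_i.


Union bound: P[∪_{i=1}^{7} A_i] ≤ Σ_i P[A_i] ≤ 7·p = 7·(1/56) = 1/8.
Numerically: 1/8 ≈ 0.125000.
Is 1/8 < 1? YES.
Since P[∪ A_i] ≤ 1/8 < 1, the complement has P[∩ A_i^c] ≥ 1 − 1/8 = 7/8 > 0, so some outcome avoids every A_i.

7·p = 1/8 ≈ 0.125000; existence CERTIFIED by the union bound.


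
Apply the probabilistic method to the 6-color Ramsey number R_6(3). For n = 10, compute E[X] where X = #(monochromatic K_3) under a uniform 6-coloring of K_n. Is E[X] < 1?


E[X] = C(10, 3) · 6^{1 − 3} = 120 · 6^{−2} = 120/36.
As a reduced fraction: E[X] = 10/3 ≈ 3.3333333.
Is E[X] < 1? NO.
Since E[X] ≥ 1, the first-moment bound is inconclusive at n = 10; it does NOT by itself certify R_6(3) > 10.

E[X] = 10/3 ≈ 3.3333333; E[X] ≥ 1; first-moment method inconclusive here.


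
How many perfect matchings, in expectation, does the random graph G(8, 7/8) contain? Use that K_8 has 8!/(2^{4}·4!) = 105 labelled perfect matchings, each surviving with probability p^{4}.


K_8 has 8!/(2^{4}·4!) = 105 labelled perfect matchings.
For each such perfect matching H, let X_H = 1 if all 4 edges of H are present in G. Then P[X_H = 1] = p^{4} = (7/8)^{4} = 2401/4096.
By linearity: E[X] = Σ_H E[X_H] = 105 · p^{4} = 105 · 2401/4096 = 252105/4096.
Numerically: E[X] ≈ 61.5491.

E[X] = 105 · (7/8)^{4} = 252105/4096 ≈ 61.5491.


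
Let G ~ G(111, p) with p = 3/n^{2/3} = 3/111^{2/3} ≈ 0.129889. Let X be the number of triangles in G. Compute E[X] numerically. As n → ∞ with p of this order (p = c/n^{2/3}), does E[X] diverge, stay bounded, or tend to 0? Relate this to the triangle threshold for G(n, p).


Number of potential triangles: C(111, 3) = 221815.
Each occurs with probability p³ ≈ (0.129889)³ ≈ 2.19138057e-03.
By linearity: E[X] = C(111, 3)·p³ ≈ 221815 · 2.19138057e-03 ≈ 486.081081.
Since α = 2/3 < 1, p = c/n^{2/3} ≫ 1/n is above the triangle threshold p ~ 1/n. Asymptotically E[X] ~ (c³/6)·n^{3(1−α)} = (3³/6)·n^{1} → ∞; triangles are abundant w.h.p.

E[X] ≈ 486.081081; in regime p = Θ(1/n^{2/3}) E[X] diverges (above the triangle threshold p ~ 1/n).


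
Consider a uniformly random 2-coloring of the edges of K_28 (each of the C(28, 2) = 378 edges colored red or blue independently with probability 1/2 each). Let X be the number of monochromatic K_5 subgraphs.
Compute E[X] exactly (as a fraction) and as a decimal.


Let X = Σ_S X_S over the C(28, 5) = 98280 subsets S of size 5, where X_S = 1 if the K_5 on S is monochromatic.
For a fixed S, the K_5 on S has C(5, 2) = 10 edges. P[all 10 edges red] = (1/2)^10, and likewise for blue, so P[monochromatic] = 2·(1/2)^10 = 2^{1 − 10} = 1/512.
By linearity of expectation: E[X] = C(28, 5) · 2^{1 − 10} = 98280 · 1/512 = 12285/64.
Numerically: E[X] ≈ 191.953.

E[X] = C(28,5)·2^(1−C(5,2)) = 12285/64 ≈ 191.953.


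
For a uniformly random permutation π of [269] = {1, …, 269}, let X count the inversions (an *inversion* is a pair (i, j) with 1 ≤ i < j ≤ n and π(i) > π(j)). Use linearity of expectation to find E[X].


Write X = Σ X_I over the C(269, 2) = 36046 pairs i < j, with X_I the indicator of one inversion.
There are 36046 indicators.
For each fixed pair i < j, the values π(i) and π(j) are two distinct elements of {1, …, 269} in uniformly random order; by symmetry P[π(i) > π(j)] = 1/2.
By linearity: E[X] = 36046 · (1/2) = C(269, 2) · (1/2) = 36046/2 = 18023 ≈ 18023.00000.

E[X] = 18023 = 18023.00000.


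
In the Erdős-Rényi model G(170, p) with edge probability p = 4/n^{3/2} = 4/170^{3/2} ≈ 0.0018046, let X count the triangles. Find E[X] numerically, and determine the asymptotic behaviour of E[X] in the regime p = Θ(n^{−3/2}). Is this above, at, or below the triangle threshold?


Number of potential triangles: C(170, 3) = 804440.
Each occurs with probability p³ ≈ (0.0018046)³ ≈ 5.8770560e-09.
By linearity: E[X] = C(170, 3)·p³ ≈ 804440 · 5.8770560e-09 ≈ 0.00473.
Since α = 3/2 > 1, p = c/n^{3/2} = o(1/n) is below the triangle threshold p ~ 1/n. Asymptotically E[X] ~ (c³/6)·n^{3(1−α)} = (4³/6)·n^{-1.5} → 0, so by Markov's inequality G has no triangles w.h.p.

E[X] ≈ 0.00473; in regime p = Θ(1/n^{3/2}) E[X] tends to 0 (below the triangle threshold p ~ 1/n).


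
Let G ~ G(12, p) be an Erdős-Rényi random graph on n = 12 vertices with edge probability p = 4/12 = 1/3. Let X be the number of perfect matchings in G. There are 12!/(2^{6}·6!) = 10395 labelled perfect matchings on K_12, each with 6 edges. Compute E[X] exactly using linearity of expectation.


K_12 has 12!/(2^{6}·6!) = 10395 labelled perfect matchings.
For each such perfect matching H, let X_H = 1 if all 6 edges of H are present in G. Then P[X_H = 1] = p^{6} = (1/3)^{6} = 1/729.
By linearity of expectation: E[X] = Σ_H E[X_H] = 10395 · p^{6} = 10395 · 1/729 = 385/27.
Numerically: E[X] ≈ 14.3.

E[X] = 10395 · (1/3)^{6} = 385/27 ≈ 14.3.


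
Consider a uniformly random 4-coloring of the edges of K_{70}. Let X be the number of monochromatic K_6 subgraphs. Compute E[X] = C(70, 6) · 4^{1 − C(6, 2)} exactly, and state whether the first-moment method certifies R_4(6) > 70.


E[X] = C(70, 6) · 4^{1 − 15} = 131115985 · 4^{−14} = 131115985/268435456.
As a reduced fraction: E[X] = 131115985/268435456 ≈ 0.48845.
Is E[X] < 1? YES.
Since E[X] < 1, there exists a 4-coloring of K_{70} with no monochromatic K_6; hence R_4(6) > 70.

E[X] = 131115985/268435456 ≈ 0.48845; E[X] < 1, so R_4(6) > 70.
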